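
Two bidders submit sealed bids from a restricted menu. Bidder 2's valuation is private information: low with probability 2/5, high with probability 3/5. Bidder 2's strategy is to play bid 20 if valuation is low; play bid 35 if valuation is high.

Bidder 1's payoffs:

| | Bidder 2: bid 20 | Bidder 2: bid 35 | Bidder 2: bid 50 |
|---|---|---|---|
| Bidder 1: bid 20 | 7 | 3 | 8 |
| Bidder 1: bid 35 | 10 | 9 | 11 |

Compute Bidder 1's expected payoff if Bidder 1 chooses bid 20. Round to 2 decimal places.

4.60

Take the expectation over Bidder 2's valuation, weighting each type's action by its prior probability.
E[bid 20] = 2/5·7 + 3/5·3 = 14/5 + 9/5 = 23/5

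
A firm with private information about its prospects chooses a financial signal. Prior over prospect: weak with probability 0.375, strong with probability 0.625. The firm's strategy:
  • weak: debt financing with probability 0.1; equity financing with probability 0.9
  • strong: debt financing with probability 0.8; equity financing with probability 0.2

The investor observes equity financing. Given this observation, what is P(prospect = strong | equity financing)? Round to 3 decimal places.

0.270

Apply Bayes' rule using the sender's strategy as the likelihood.
P(equity financing) = 0.375·0.9 + 0.625·0.2 = 0.4625
P(strong | equity financing) = (0.625·0.2) / 0.4625 = 0.125 / 0.4625 = 0.27027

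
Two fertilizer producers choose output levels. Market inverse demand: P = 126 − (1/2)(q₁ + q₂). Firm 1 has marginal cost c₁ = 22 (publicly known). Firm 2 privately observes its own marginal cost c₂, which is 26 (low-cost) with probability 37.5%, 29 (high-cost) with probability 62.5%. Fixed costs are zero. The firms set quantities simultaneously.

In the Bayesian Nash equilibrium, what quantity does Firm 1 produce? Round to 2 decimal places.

73.25

Type-c best response for Firm 2: q₂(c) = (126 − c) − q₁/2.
Firm 1 maximizes expected profit; its first-order condition is 126 − q₁ − (1/2)E[q₂] − 22 = 0.
Substituting E[q₂] and solving: E[c₂] = 27.875, so q₁ = (126 − 2·22 + 27.875)/(3/2) = 73.25.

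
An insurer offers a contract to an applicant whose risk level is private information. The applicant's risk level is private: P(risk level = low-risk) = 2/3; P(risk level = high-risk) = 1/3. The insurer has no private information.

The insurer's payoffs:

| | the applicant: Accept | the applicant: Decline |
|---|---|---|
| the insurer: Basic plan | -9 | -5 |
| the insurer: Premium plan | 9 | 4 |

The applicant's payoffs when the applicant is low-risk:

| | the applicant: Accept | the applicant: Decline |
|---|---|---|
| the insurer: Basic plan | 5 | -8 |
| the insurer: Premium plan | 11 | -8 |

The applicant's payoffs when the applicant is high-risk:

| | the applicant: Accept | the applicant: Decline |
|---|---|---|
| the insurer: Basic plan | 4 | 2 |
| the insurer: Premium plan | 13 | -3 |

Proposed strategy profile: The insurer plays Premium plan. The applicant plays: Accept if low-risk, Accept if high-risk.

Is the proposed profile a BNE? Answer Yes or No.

The insurer plays Premium plan: E[Premium plan] = 2/3·(9) + 1/3·(9) = 9; E[Basic plan] = -9. Best-responding. ✓
The applicant (risk level low-risk), facing Premium plan: Accept gives 11, Decline gives -8. Proposed Accept is best. ✓
The applicant (risk level high-risk), facing Premium plan: Accept gives 13, Decline gives -3. Proposed Accept is best. ✓

Yes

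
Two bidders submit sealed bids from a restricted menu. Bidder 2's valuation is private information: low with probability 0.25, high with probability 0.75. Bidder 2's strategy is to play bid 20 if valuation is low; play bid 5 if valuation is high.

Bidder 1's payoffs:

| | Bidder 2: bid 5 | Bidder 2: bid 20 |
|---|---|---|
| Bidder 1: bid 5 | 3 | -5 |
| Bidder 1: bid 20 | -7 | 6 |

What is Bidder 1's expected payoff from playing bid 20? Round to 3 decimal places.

-3.750

E[bid 20] = 0.25·6 + 0.75·(-7) = 1.5 + (-5.25) = -3.75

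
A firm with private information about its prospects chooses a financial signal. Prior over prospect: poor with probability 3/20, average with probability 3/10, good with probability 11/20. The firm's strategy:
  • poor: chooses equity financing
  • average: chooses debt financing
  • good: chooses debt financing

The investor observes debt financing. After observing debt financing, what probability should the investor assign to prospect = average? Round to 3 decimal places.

Apply Bayes' rule using the sender's strategy as the likelihood.
P(debt financing) = (3/20)·0 + (3/10)·1 + (11/20)·1 = 17/20
P(average | debt financing) = ((3/10)·1) / (17/20) = (3/10) / (17/20) = 6/17

0.353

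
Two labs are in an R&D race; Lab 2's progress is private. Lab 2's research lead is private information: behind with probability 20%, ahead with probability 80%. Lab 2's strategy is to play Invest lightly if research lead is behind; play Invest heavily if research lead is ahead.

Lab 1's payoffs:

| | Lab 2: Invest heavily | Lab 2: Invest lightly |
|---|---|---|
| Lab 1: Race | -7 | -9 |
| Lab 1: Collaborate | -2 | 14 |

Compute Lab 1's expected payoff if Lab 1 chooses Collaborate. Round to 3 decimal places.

1.200

E[Collaborate] = 0.2·14 + 0.8·(-2) = 2.8 + (-1.6) = 1.2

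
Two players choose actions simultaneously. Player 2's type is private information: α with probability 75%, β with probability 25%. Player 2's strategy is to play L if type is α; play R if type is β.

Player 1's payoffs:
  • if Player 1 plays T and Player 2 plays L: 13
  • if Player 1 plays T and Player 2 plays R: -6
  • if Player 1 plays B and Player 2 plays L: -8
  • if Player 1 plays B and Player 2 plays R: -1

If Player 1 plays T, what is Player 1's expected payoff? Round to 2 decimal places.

E[T] = 0.75·13 + 0.25·(-6) = 9.75 + (-1.5) = 8.25

8.25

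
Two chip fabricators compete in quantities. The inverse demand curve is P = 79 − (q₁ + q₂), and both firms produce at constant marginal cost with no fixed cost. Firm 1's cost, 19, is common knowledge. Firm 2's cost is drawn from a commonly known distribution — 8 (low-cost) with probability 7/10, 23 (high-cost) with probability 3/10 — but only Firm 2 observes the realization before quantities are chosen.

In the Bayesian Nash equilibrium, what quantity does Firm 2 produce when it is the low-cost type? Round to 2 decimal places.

Each type of Firm 2 best-responds to q₁; Firm 1 best-responds to the expected q₂ over Firm 2's types.
Firm 2 with cost c maximizes (79 − (q₁+q₂) − c)·q₂, giving q₂(c) = (79 − c − q₁)/2.
E[c₂] = 7/10·8 + 3/10·23 = 12.5
Firm 1's FOC against E[q₂] yields q₁ = (79 − 2·19 + E[c₂])/3 = (79 − 38 + 12.5)/3 = 17.8333.
q₂(low-cost) = (79 − 8 − 17.8333)/2 = 26.5833.

26.58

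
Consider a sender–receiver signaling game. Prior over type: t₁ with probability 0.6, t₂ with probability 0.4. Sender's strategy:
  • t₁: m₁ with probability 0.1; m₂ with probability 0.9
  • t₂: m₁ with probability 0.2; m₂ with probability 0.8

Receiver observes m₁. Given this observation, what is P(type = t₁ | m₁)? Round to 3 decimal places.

0.429

P(m₁) = 0.6·0.1 + 0.4·0.2 = 0.14
P(t₁ | m₁) = (0.6·0.1) / 0.14 = 0.06 / 0.14 = 0.428571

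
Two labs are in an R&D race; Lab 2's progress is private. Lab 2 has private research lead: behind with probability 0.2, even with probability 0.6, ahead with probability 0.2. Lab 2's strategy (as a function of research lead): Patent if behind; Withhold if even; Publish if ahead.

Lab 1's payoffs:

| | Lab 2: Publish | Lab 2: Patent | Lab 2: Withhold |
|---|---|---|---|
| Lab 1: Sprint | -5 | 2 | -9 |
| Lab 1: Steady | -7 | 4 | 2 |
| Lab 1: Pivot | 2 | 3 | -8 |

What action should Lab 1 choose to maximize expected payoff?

Steady

E[Sprint] = 0.2·(2) + 0.6·(-9) + 0.2·(-5) = -6
E[Steady] = 0.2·(4) + 0.6·(2) + 0.2·(-7) = 0.6
E[Pivot] = 0.2·(3) + 0.6·(-8) + 0.2·(2) = -3.8
Best response: Steady (0.6 is the largest).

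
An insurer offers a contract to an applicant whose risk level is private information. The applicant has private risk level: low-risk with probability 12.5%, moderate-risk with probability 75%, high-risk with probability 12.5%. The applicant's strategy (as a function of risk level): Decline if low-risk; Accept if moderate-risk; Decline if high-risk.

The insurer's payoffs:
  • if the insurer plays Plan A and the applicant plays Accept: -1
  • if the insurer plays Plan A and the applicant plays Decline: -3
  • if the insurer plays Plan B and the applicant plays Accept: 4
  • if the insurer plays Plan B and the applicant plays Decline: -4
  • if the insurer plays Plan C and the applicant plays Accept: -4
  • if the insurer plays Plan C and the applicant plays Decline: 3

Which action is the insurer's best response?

E[Plan A] = 0.125·(-3) + 0.75·(-1) + 0.125·(-3) = -1.5
E[Plan B] = 0.125·(-4) + 0.75·(4) + 0.125·(-4) = 2
E[Plan C] = 0.125·(3) + 0.75·(-4) + 0.125·(3) = -2.25
Best response: Plan B (2 is the largest).

Plan B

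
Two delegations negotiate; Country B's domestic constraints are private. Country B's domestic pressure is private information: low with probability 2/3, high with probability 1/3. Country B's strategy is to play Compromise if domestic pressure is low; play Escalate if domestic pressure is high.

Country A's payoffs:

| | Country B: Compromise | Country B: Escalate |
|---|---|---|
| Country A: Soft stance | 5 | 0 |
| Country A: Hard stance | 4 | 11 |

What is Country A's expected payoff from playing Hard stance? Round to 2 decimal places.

Take the expectation over Country B's domestic pressure, weighting each type's action by its prior probability.
E[Hard stance] = 2/3·4 + 1/3·11 = 8/3 + 11/3 = 19/3

6.33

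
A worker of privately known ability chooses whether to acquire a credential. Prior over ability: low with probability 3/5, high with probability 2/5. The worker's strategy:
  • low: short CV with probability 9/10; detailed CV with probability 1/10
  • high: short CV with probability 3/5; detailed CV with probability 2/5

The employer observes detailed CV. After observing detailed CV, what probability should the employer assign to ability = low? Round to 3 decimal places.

0.273

Apply Bayes' rule using the sender's strategy as the likelihood.
P(detailed CV) = (3/5)·(1/10) + (2/5)·(2/5) = 11/50
P(low | detailed CV) = ((3/5)·(1/10)) / (11/50) = (3/50) / (11/50) = 3/11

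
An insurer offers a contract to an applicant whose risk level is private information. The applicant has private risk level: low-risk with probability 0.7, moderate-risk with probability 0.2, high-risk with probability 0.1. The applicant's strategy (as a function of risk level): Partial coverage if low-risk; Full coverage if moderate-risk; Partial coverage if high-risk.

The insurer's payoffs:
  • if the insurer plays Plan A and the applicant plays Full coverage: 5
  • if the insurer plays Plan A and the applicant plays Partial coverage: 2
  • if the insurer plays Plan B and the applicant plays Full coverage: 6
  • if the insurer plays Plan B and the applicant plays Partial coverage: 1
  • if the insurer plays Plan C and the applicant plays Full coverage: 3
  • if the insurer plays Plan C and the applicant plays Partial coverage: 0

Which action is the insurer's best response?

Compute the insurer's expected payoff for each action, taking the expectation over the applicant's type.
E[Plan A] = 0.7·(2) + 0.2·(5) + 0.1·(2) = 2.6
E[Plan B] = 0.7·(1) + 0.2·(6) + 0.1·(1) = 2
E[Plan C] = 0.7·(0) + 0.2·(3) + 0.1·(0) = 0.6
Best response: Plan A (2.6 is the largest).

Plan A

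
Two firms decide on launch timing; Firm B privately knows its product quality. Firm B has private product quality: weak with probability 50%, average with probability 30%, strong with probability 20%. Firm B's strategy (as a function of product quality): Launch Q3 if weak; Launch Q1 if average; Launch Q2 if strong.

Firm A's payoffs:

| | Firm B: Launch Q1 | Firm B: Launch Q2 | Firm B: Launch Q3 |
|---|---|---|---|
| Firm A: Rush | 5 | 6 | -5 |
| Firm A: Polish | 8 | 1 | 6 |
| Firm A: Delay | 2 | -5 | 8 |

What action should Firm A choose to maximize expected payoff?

Compute Firm A's expected payoff for each action, taking the expectation over Firm B's type.
E[Rush] = 0.5·(-5) + 0.3·(5) + 0.2·(6) = 0.2
E[Polish] = 0.5·(6) + 0.3·(8) + 0.2·(1) = 5.6
E[Delay] = 0.5·(8) + 0.3·(2) + 0.2·(-5) = 3.6
Best response: Polish (5.6 is the largest).

Polish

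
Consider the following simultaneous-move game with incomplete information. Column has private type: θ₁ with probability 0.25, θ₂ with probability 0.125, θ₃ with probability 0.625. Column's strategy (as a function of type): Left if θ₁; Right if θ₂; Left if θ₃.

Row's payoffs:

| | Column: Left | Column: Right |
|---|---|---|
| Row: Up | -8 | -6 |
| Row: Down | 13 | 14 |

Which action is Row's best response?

E[Up] = 0.25·(-8) + 0.125·(-6) + 0.625·(-8) = -7.75
E[Down] = 0.25·(13) + 0.125·(14) + 0.625·(13) = 13.125
Best response: Down (13.125 is the largest).

Down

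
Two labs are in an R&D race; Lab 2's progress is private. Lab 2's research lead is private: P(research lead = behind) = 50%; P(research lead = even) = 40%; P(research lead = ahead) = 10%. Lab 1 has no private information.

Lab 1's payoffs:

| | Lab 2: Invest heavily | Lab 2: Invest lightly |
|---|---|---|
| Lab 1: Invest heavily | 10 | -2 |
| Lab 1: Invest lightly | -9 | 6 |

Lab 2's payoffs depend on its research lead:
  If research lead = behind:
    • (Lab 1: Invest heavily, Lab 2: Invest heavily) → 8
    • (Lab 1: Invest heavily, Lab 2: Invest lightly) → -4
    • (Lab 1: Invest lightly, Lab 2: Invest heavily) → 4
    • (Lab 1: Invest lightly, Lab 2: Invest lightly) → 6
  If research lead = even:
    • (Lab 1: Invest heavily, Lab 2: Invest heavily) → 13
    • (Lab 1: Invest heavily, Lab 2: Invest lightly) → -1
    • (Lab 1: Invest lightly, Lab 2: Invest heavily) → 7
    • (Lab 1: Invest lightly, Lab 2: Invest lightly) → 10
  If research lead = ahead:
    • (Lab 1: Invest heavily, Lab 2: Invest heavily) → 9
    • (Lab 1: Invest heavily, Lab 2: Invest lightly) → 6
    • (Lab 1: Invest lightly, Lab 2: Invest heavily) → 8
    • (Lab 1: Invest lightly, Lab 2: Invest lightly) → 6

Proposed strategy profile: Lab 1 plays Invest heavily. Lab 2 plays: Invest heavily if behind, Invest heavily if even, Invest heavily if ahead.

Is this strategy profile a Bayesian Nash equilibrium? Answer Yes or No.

Yes

Lab 1 plays Invest heavily: E[Invest heavily] = 0.5·(10) + 0.4·(10) + 0.1·(10) = 10; E[Invest lightly] = -9. Best-responding. ✓
Lab 2 (research lead behind), facing Invest heavily: Invest heavily gives 8, Invest lightly gives -4. Proposed Invest heavily is best. ✓
Lab 2 (research lead even), facing Invest heavily: Invest heavily gives 13, Invest lightly gives -1. Proposed Invest heavily is best. ✓
Lab 2 (research lead ahead), facing Invest heavily: Invest heavily gives 9, Invest lightly gives 6. Proposed Invest heavily is best. ✓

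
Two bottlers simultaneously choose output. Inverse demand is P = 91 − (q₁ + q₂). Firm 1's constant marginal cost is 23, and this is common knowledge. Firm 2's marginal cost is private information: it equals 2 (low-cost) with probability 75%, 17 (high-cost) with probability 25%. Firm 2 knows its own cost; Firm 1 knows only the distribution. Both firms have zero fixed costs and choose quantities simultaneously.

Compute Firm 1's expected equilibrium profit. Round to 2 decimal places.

286.17

Type-c best response for Firm 2: q₂(c) = (91 − c)/2 − q₁/2.
Firm 1 maximizes expected profit; its first-order condition is 91 − 2q₁ − E[q₂] − 23 = 0.
Substituting E[q₂] and solving: E[c₂] = 5.75, so q₁ = (91 − 2·23 + 5.75)/3 = 16.9167.
E[P] = 91 − (q₁ + E[q₂]) = 39.9167; Firm 1's expected profit = (E[P] − 23)·q₁ = (39.9167 − 23)·16.9167 = 286.174.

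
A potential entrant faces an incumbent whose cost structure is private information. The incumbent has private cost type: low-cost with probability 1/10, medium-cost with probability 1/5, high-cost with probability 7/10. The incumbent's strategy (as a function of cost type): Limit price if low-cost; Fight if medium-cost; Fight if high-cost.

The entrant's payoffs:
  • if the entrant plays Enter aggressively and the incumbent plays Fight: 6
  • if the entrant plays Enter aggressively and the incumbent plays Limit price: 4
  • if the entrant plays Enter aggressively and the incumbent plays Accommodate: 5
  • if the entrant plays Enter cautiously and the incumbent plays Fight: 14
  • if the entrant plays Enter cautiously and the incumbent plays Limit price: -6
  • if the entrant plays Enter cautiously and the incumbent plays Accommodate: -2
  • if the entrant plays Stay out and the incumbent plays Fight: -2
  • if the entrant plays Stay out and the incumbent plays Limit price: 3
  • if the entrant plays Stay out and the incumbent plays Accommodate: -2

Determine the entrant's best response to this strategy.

Enter cautiously

Compute the entrant's expected payoff for each action, taking the expectation over the incumbent's type.
E[Enter aggressively] = 1/10·(4) + 1/5·(6) + 7/10·(6) = 29/5
E[Enter cautiously] = 1/10·(-6) + 1/5·(14) + 7/10·(14) = 12
E[Stay out] = 1/10·(3) + 1/5·(-2) + 7/10·(-2) = -3/2
Best response: Enter cautiously (12 is the largest).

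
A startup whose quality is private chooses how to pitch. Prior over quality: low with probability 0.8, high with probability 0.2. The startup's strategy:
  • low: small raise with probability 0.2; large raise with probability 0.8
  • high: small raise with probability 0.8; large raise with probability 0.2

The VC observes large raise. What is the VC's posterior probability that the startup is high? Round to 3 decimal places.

0.059

Apply Bayes' rule using the sender's strategy as the likelihood.
P(large raise) = 0.8·0.8 + 0.2·0.2 = 0.68
P(high | large raise) = (0.2·0.2) / 0.68 = 0.04 / 0.68 = 0.0588235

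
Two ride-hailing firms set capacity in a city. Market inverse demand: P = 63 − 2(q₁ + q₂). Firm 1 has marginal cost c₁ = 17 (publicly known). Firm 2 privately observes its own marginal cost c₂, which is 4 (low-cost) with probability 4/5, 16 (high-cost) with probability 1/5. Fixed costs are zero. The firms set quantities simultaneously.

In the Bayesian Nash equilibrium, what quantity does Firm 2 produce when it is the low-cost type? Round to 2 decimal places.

11.80

Type-c best response for Firm 2: q₂(c) = (63 − c)/4 − q₁/2.
Firm 1 maximizes expected profit; its first-order condition is 63 − 4q₁ − 2E[q₂] − 17 = 0.
Substituting E[q₂] and solving: E[c₂] = 6.4, so q₁ = (63 − 2·17 + 6.4)/6 = 5.9.
q₂(low-cost) = (63 − 4 − 2·5.9)/4 = 11.8.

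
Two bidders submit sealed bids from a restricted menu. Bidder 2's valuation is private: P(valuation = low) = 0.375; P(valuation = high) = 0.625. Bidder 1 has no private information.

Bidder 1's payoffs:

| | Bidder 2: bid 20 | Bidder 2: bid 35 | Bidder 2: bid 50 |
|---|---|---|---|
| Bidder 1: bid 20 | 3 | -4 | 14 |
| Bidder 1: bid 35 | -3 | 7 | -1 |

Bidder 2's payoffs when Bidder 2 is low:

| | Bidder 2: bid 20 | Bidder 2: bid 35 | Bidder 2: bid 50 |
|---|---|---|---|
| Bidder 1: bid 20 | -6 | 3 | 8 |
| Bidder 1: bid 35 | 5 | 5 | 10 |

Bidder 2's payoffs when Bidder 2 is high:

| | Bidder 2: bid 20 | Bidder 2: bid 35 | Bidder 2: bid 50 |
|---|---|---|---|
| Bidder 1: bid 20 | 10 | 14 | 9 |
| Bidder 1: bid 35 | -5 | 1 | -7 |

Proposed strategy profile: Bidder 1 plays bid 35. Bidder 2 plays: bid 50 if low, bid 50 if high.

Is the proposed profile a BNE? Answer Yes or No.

No

Bidder 1 plays bid 35: E[bid 35] = 0.375·(-1) + 0.625·(-1) = -1; E[bid 20] = 14. Not best-responding. ✗
Bidder 2 (valuation low), facing bid 35: bid 20 gives 5, bid 35 gives 5, bid 50 gives 10. Proposed bid 50 is best. ✓
Bidder 2 (valuation high), facing bid 35: bid 20 gives -5, bid 35 gives 1, bid 50 gives -7. Proposed bid 50 is not best — profitable deviation exists. ✗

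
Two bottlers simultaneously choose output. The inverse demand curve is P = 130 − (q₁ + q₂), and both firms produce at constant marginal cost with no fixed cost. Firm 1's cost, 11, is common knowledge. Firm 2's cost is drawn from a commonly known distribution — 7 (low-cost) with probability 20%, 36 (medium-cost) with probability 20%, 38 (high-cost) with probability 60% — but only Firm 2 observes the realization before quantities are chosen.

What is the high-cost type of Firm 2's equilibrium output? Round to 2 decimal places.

22.77

Type-c best response for Firm 2: q₂(c) = (130 − c)/2 − q₁/2.
Firm 1 maximizes expected profit; its first-order condition is 130 − 2q₁ − E[q₂] − 11 = 0.
Substituting E[q₂] and solving: E[c₂] = 31.4, so q₁ = (130 − 2·11 + 31.4)/3 = 46.4667.
q₂(high-cost) = (130 − 38 − 46.4667)/2 = 22.7667.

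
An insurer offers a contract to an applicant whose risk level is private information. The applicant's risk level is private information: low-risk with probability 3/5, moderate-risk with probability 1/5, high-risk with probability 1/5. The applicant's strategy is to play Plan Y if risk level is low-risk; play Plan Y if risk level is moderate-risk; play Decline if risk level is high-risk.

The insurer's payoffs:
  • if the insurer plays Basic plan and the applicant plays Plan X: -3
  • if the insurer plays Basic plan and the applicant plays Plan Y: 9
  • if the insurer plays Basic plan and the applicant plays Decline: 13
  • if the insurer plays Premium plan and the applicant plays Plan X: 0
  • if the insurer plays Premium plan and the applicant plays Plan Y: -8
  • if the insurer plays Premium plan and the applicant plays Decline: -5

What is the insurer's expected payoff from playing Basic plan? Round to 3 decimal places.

9.800

E[Basic plan] = 3/5·9 + 1/5·9 + 1/5·13 = 27/5 + 9/5 + 13/5 = 49/5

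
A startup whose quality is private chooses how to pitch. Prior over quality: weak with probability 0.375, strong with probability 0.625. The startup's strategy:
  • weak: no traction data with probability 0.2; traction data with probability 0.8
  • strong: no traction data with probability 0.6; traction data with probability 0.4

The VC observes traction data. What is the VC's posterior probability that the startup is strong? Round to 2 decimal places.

0.45

Apply Bayes' rule using the sender's strategy as the likelihood.
P(traction data) = 0.375·0.8 + 0.625·0.4 = 0.55
P(strong | traction data) = (0.625·0.4) / 0.55 = 0.25 / 0.55 = 0.454545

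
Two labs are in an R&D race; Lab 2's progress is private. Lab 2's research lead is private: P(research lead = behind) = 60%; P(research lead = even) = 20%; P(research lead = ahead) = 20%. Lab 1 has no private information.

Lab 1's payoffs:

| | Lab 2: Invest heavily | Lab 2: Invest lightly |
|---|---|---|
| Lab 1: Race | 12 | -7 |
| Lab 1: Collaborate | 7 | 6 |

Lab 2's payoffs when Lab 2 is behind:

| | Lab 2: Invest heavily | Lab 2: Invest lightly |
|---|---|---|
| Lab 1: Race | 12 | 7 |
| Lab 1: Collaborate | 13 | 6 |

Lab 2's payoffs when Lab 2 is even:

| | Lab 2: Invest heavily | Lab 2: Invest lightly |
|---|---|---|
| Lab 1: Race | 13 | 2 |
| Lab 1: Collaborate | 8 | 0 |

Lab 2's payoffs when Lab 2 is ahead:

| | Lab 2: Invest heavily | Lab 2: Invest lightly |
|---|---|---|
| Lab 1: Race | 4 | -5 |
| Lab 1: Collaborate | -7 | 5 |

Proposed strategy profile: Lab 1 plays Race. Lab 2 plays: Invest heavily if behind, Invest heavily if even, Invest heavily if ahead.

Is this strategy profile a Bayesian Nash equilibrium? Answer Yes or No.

Lab 1 plays Race: E[Race] = 0.6·(12) + 0.2·(12) + 0.2·(12) = 12; E[Collaborate] = 7. Best-responding. ✓
Lab 2 (research lead behind), facing Race: Invest heavily gives 12, Invest lightly gives 7. Proposed Invest heavily is best. ✓
Lab 2 (research lead even), facing Race: Invest heavily gives 13, Invest lightly gives 2. Proposed Invest heavily is best. ✓
Lab 2 (research lead ahead), facing Race: Invest heavily gives 4, Invest lightly gives -5. Proposed Invest heavily is best. ✓

Yes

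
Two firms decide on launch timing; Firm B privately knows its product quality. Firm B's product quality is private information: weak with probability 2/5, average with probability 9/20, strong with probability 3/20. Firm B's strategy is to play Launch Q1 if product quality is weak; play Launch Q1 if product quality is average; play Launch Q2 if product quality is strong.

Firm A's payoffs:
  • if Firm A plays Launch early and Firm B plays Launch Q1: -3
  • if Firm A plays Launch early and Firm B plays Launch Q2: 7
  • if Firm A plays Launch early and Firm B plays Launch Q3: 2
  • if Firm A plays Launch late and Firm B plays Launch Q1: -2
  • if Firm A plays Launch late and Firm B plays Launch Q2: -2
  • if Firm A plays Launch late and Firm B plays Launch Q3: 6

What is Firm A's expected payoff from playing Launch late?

Take the expectation over Firm B's product quality, weighting each type's action by its prior probability.
E[Launch late] = 2/5·(-2) + 9/20·(-2) + 3/20·(-2) = (-4/5) + (-9/10) + (-3/10) = -2

-2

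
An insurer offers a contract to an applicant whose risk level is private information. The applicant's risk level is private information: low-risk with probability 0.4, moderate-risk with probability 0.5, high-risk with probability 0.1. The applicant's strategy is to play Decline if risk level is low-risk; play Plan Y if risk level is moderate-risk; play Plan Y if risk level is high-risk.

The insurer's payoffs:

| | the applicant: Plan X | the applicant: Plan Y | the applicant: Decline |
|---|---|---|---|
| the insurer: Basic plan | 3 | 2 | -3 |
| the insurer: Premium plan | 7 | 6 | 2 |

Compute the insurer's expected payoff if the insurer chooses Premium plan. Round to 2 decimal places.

4.40

E[Premium plan] = 0.4·2 + 0.5·6 + 0.1·6 = 0.8 + 3 + 0.6 = 4.4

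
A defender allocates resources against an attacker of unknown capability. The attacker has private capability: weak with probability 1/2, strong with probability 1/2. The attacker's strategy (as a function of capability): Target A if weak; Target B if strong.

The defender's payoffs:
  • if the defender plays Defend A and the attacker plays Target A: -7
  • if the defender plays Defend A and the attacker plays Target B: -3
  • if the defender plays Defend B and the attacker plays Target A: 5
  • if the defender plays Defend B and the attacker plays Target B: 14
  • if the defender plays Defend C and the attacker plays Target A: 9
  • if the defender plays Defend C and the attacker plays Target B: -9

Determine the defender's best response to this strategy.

Defend B

Compute the defender's expected payoff for each action, taking the expectation over the attacker's type.
E[Defend A] = 1/2·(-7) + 1/2·(-3) = -5
E[Defend B] = 1/2·(5) + 1/2·(14) = 19/2
E[Defend C] = 1/2·(9) + 1/2·(-9) = 0
Best response: Defend B (19/2 is the largest).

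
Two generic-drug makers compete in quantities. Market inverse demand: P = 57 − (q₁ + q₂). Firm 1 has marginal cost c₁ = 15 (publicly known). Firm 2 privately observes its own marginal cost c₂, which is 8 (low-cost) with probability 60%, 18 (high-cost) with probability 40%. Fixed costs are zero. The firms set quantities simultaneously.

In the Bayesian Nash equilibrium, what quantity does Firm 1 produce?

Each type of Firm 2 best-responds to q₁; Firm 1 best-responds to the expected q₂ over Firm 2's types.
Firm 2 with cost c maximizes (57 − (q₁+q₂) − c)·q₂, giving q₂(c) = (57 − c − q₁)/2.
E[c₂] = 0.6·8 + 0.4·18 = 12
Firm 1's FOC against E[q₂] yields q₁ = (57 − 2·15 + E[c₂])/3 = (57 − 30 + 12)/3 = 13.

13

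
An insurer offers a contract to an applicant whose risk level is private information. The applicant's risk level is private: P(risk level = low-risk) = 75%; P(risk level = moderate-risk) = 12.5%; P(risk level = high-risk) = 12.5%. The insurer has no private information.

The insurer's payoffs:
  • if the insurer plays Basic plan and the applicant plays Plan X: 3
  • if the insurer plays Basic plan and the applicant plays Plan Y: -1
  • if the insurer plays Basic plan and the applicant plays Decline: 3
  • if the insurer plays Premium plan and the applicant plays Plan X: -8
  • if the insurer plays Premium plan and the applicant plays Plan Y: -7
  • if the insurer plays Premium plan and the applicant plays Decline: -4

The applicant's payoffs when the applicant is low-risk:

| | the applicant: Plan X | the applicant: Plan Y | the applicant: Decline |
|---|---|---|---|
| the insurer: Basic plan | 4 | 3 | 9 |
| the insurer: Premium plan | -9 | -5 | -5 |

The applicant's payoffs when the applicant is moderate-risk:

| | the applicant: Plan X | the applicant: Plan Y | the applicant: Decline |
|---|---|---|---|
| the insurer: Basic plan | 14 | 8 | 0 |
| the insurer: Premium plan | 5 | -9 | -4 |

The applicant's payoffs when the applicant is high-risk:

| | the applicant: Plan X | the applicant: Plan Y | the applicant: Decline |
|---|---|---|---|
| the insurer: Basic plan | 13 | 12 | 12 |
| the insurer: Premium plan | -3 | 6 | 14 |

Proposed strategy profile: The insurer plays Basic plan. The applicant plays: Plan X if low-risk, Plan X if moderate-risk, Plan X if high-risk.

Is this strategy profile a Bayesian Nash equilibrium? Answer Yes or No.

No

A profile is a BNE iff every type of every player is best-responding given beliefs about the other side.
The insurer plays Basic plan: E[Basic plan] = 0.75·(3) + 0.125·(3) + 0.125·(3) = 3; E[Premium plan] = -8. Best-responding. ✓
The applicant (risk level low-risk), facing Basic plan: Plan X gives 4, Plan Y gives 3, Decline gives 9. Proposed Plan X is not best — profitable deviation exists. ✗
The applicant (risk level moderate-risk), facing Basic plan: Plan X gives 14, Plan Y gives 8, Decline gives 0. Proposed Plan X is best. ✓
The applicant (risk level high-risk), facing Basic plan: Plan X gives 13, Plan Y gives 12, Decline gives 12. Proposed Plan X is best. ✓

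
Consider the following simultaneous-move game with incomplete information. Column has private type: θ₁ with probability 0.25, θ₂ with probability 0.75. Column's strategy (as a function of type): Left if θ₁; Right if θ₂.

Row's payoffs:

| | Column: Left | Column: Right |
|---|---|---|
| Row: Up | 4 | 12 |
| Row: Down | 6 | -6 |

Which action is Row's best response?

Up

E[Up] = 0.25·(4) + 0.75·(12) = 10
E[Down] = 0.25·(6) + 0.75·(-6) = -3
Best response: Up (10 is the largest).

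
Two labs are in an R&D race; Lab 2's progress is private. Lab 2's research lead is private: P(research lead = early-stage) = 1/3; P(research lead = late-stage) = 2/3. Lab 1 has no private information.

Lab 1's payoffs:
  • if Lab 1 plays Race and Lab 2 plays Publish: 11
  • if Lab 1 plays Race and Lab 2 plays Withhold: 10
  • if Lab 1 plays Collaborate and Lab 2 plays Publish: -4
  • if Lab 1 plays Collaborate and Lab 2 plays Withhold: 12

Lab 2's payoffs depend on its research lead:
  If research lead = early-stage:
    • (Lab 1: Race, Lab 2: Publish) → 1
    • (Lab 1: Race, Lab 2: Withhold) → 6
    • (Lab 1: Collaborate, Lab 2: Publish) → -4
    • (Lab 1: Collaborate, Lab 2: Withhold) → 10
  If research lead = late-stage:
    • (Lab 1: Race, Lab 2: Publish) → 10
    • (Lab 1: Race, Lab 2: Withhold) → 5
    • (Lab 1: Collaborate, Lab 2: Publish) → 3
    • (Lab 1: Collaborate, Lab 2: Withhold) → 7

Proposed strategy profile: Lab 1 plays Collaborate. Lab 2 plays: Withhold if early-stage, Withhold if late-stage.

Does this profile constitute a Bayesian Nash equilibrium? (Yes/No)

Lab 1 plays Collaborate: E[Collaborate] = 1/3·(12) + 2/3·(12) = 12; E[Race] = 10. Best-responding. ✓
Lab 2 (research lead early-stage), facing Collaborate: Publish gives -4, Withhold gives 10. Proposed Withhold is best. ✓
Lab 2 (research lead late-stage), facing Collaborate: Publish gives 3, Withhold gives 7. Proposed Withhold is best. ✓

Yes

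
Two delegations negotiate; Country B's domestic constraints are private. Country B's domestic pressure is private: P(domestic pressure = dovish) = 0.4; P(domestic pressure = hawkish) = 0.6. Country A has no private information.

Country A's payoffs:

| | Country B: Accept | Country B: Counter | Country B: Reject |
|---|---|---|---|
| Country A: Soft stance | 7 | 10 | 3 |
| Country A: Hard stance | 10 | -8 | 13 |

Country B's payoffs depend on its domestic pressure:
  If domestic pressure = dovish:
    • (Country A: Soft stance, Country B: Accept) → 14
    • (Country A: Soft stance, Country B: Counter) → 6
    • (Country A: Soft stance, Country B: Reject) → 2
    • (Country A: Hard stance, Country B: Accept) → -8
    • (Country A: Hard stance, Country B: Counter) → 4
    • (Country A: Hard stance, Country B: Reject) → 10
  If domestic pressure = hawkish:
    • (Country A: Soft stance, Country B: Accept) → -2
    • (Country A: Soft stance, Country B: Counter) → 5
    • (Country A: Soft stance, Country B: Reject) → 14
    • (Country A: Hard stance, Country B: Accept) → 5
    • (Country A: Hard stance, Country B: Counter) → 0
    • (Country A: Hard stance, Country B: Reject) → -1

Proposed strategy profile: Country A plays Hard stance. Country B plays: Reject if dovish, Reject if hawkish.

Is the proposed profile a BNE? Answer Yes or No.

No

Country A plays Hard stance: E[Hard stance] = 0.4·(13) + 0.6·(13) = 13; E[Soft stance] = 3. Best-responding. ✓
Country B (domestic pressure dovish), facing Hard stance: Accept gives -8, Counter gives 4, Reject gives 10. Proposed Reject is best. ✓
Country B (domestic pressure hawkish), facing Hard stance: Accept gives 5, Counter gives 0, Reject gives -1. Proposed Reject is not best — profitable deviation exists. ✗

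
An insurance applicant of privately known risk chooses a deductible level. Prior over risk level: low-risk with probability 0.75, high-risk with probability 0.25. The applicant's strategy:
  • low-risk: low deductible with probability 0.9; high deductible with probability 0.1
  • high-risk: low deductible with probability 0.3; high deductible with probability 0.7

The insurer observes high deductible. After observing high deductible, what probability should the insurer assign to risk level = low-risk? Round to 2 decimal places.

0.30

P(high deductible) = 0.75·0.1 + 0.25·0.7 = 0.25
P(low-risk | high deductible) = (0.75·0.1) / 0.25 = 0.075 / 0.25 = 0.3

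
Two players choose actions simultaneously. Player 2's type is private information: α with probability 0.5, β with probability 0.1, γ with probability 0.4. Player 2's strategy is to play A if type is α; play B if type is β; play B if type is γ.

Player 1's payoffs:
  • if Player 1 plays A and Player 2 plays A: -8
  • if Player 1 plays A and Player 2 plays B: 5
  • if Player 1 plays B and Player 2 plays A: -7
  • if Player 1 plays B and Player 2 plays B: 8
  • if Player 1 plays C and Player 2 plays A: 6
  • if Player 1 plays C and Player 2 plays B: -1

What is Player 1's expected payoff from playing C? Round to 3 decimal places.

E[C] = 0.5·6 + 0.1·(-1) + 0.4·(-1) = 3 + (-0.1) + (-0.4) = 2.5

2.500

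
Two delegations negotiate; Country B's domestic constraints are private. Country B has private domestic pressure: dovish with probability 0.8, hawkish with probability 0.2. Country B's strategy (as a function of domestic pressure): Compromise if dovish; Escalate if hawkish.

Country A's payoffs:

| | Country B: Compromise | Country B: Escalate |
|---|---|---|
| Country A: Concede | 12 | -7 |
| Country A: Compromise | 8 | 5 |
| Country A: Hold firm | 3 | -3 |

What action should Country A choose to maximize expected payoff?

Concede

Compute Country A's expected payoff for each action, taking the expectation over Country B's type.
E[Concede] = 0.8·(12) + 0.2·(-7) = 8.2
E[Compromise] = 0.8·(8) + 0.2·(5) = 7.4
E[Hold firm] = 0.8·(3) + 0.2·(-3) = 1.8
Best response: Concede (8.2 is the largest).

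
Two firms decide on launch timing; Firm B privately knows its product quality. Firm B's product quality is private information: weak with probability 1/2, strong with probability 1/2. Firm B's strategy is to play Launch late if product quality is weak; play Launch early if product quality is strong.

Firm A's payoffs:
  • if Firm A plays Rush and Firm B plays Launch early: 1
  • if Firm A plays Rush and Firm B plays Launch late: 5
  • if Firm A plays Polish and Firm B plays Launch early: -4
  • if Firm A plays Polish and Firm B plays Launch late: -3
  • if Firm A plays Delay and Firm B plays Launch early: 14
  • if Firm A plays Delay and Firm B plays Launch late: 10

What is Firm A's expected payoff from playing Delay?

E[Delay] = 1/2·10 + 1/2·14 = 5 + 7 = 12

12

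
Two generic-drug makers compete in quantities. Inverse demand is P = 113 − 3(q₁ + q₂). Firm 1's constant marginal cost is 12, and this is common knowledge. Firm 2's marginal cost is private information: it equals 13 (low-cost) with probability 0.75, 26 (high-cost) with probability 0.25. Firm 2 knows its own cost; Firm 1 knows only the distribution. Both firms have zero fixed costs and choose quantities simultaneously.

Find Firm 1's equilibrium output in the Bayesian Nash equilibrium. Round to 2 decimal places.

Type-c best response for Firm 2: q₂(c) = (113 − c)/6 − q₁/2.
Firm 1 maximizes expected profit; its first-order condition is 113 − 6q₁ − 3E[q₂] − 12 = 0.
Substituting E[q₂] and solving: E[c₂] = 16.25, so q₁ = (113 − 2·12 + 16.25)/9 = 11.6944.

11.69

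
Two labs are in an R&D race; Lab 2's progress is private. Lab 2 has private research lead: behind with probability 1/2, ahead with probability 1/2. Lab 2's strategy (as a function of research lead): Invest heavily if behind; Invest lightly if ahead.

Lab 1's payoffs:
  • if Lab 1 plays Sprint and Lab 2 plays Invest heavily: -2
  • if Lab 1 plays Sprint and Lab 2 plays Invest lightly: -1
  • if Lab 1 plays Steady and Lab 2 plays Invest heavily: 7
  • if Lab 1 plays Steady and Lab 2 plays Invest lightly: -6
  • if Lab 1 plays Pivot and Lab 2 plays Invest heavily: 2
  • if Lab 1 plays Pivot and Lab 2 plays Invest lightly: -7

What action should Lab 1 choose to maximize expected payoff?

E[Sprint] = 1/2·(-2) + 1/2·(-1) = -3/2
E[Steady] = 1/2·(7) + 1/2·(-6) = 1/2
E[Pivot] = 1/2·(2) + 1/2·(-7) = -5/2
Best response: Steady (1/2 is the largest).

Steady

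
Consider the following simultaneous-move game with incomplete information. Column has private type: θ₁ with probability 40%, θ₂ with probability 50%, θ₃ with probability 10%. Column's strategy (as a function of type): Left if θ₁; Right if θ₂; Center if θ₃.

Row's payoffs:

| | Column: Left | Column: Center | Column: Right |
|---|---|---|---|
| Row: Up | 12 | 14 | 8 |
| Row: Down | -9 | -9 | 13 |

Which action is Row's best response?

Up

E[Up] = 0.4·(12) + 0.5·(8) + 0.1·(14) = 10.2
E[Down] = 0.4·(-9) + 0.5·(13) + 0.1·(-9) = 2
Best response: Up (10.2 is the largest).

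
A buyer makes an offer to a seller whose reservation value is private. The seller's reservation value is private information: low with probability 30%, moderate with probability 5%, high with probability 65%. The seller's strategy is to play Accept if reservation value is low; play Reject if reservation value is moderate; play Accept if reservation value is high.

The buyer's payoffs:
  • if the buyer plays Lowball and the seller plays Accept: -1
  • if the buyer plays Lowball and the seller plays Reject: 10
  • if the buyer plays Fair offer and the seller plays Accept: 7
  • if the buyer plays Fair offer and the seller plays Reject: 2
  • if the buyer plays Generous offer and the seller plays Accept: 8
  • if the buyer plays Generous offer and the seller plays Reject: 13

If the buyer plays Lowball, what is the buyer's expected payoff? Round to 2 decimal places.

-0.45

E[Lowball] = 0.3·(-1) + 0.05·10 + 0.65·(-1) = (-0.3) + 0.5 + (-0.65) = -0.45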